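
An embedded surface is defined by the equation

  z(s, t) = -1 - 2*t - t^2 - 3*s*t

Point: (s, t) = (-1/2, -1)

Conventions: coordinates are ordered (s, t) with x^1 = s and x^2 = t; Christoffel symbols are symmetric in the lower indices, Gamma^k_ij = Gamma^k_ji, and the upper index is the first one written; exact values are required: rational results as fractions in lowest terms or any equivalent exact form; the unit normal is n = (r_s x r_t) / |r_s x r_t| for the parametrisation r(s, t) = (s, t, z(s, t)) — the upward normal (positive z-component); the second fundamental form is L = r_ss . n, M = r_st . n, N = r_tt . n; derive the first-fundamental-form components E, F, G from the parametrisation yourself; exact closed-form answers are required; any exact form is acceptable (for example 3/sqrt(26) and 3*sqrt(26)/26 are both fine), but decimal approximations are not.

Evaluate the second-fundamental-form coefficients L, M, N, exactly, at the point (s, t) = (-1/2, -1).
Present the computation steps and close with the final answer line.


z_s = 3, z_t = 3/2, z_ss = 0, z_st = -3, z_tt = -2
E = 10, F = 9/2, G = 13/4; answer radicand W^2 = 49/4
unnormalised second-form numerators: l = 0, m = -3, n = -2; L = l/sqrt(49/4), and similarly M = m/sqrt(W^2), N = n/sqrt(W^2)

Answer: L = 0, M = -6/7, N = -4/7


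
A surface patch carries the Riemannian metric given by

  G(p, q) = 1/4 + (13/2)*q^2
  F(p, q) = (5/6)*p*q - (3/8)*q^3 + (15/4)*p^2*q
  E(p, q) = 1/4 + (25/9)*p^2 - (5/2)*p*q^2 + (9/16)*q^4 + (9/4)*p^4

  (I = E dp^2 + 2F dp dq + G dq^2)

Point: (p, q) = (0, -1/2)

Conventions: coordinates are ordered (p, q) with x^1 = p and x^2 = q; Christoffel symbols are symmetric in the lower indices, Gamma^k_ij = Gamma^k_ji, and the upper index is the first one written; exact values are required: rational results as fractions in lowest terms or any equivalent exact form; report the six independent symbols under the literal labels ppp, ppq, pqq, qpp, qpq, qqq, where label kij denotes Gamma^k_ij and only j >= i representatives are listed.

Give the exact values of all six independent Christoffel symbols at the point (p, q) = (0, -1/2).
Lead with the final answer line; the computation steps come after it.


Answer: Gamma_ppp = -2347/2181, Gamma_ppq = -360/727, Gamma_pqq = -512/727, Gamma_qpp = -3149/26172, Gamma_qpq = 9/727, Gamma_qqq = -3742/2181

E = 73/256, F = 3/64, G = 15/8 at the point
E_p = -5/8, E_q = -9/32, F_p = -5/12, F_q = -9/32, G_p = 0, G_q = -13/2
EG - F^2 = 2181/4096;  g^inv = (4096/2181) * [[15/8, -3/64], [-3/64, 73/256]]
first-kind symbols [ij,l] = (1/2)(d_i g_jl + d_j g_il - d_l g_ij): [pp,p] = E_p/2 = -5/16, [pp,q] = F_p - E_q/2 = -53/192, [pq,p] = E_q/2 = -9/64, [pq,q] = G_p/2 = 0, [qq,p] = F_q - G_p/2 = -9/32, [qq,q] = G_q/2 = -13/4
Gamma^p_ij = (G*[ij,p] - F*[ij,q])/(EG - F^2), Gamma^q_ij = (E*[ij,q] - F*[ij,p])/(EG - F^2)


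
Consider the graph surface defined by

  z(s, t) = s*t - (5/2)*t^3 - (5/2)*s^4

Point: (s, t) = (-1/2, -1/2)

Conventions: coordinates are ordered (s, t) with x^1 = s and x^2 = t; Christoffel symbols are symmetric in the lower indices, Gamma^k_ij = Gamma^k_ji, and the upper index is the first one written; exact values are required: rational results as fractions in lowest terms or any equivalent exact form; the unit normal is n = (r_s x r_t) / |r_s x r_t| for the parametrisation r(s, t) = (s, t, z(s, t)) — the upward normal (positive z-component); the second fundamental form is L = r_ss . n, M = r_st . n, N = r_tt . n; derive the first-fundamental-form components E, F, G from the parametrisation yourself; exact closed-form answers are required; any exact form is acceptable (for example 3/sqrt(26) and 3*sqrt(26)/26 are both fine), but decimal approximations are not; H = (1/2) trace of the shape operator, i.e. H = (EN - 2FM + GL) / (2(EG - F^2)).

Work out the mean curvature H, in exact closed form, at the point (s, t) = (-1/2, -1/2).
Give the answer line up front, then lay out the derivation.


Answer: H = -8838*sqrt(461)/212521

z_s = 3/4, z_t = -19/8, z_ss = -15/2, z_st = 1, z_tt = 15/2
E = 25/16, F = -57/32, G = 425/64; answer radicand W^2 = 461/64
unnormalised second-form numerators: l = -15/2, m = 1, n = 15/2; L = l/sqrt(461/64), and similarly M = m/sqrt(W^2), N = n/sqrt(W^2)
H = (E*n - 2*F*m + G*l) / (2*(EG - F^2)*sqrt(W^2)); E*n - 2*F*m + G*l = -4419/128, EG - F^2 = 461/64, so H = (-4419/1844)/sqrt(461/64)


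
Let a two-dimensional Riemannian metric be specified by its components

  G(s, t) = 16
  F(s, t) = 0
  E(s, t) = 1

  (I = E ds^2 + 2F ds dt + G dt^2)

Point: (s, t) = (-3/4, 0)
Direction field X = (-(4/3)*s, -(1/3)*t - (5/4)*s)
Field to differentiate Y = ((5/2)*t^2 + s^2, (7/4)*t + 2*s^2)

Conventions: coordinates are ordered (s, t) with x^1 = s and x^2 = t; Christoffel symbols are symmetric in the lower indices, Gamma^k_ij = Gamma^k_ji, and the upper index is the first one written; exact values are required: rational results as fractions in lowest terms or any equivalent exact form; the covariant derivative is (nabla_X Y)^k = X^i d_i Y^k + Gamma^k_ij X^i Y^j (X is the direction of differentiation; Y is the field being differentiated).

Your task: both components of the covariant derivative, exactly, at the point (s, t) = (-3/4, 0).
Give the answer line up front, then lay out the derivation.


Answer: (nabla_X Y)^s = -3/2, (nabla_X Y)^t = -87/64

E = 1, F = 0, G = 16 at the point
E_s = 0, E_t = 0, F_s = 0, F_t = 0, G_s = 0, G_t = 0
EG - F^2 = 16;  g^inv = (1/16) * [[16, 0], [0, 1]]
first-kind symbols [ij,l] = (1/2)(d_i g_jl + d_j g_il - d_l g_ij): [ss,s] = E_s/2 = 0, [ss,t] = F_s - E_t/2 = 0, [st,s] = E_t/2 = 0, [st,t] = G_s/2 = 0, [tt,s] = F_t - G_s/2 = 0, [tt,t] = G_t/2 = 0
Gamma^s_ij = (G*[ij,s] - F*[ij,t])/(EG - F^2), Gamma^t_ij = (E*[ij,t] - F*[ij,s])/(EG - F^2)
Gamma_sss = 0, Gamma_sst = 0, Gamma_stt = 0, Gamma_tss = 0, Gamma_tst = 0, Gamma_ttt = 0
X = (1, 15/16), Y = (9/16, 9/8) at the point


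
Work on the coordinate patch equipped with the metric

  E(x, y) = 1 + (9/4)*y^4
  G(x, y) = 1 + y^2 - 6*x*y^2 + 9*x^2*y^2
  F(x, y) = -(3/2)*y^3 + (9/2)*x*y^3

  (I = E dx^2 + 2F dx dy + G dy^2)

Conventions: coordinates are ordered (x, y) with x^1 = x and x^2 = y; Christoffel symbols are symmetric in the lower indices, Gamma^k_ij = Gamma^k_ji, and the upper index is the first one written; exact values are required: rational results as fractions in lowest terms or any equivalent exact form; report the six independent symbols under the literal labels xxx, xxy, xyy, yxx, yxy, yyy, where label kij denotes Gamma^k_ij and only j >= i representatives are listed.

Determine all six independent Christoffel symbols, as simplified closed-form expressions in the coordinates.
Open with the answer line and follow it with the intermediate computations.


Answer: Gamma_xxx = 0, Gamma_xxy = 18*y^3/(36*x^2*y^2 - 24*x*y^2 + 9*y^4 + 4*y^2 + 4), Gamma_xyy = (18*x*y^2 - 6*y^2)/(36*x^2*y^2 - 24*x*y^2 + 9*y^4 + 4*y^2 + 4), Gamma_yxx = 0, Gamma_yxy = (36*x*y^2 - 12*y^2)/(36*x^2*y^2 - 24*x*y^2 + 9*y^4 + 4*y^2 + 4), Gamma_yyy = (36*x^2*y - 24*x*y + 4*y)/(36*x^2*y^2 - 24*x*y^2 + 9*y^4 + 4*y^2 + 4)

E = 1 + (9/4)*y^4; F = -(3/2)*y^3 + (9/2)*x*y^3; G = 1 + y^2 - 6*x*y^2 + 9*x^2*y^2
Gamma^k_ij = (1/2) g^{kl} (d_i g_jl + d_j g_il - d_l g_ij), with g^inv = (1/(EG-F^2)) [[G, -F], [-F, E]]
first partials: E_x = 0, E_y = 9*y^3, F_x = (9/2)*y^3, F_y = -(9/2)*y^2 + (27/2)*x*y^2, G_x = -6*y^2 + 18*x*y^2, G_y = 2*y - 12*x*y + 18*x^2*y
D = EG - F^2 = 1 + y^2 - 6*x*y^2 + (9/4)*y^4 + 9*x^2*y^2
expanded: Gamma^x_xx = (G E_x - 2F F_x + F E_y)/(2D), Gamma^x_xy = (G E_y - F G_x)/(2D), Gamma^x_yy = (2G F_y - G G_x - F G_y)/(2D), Gamma^y_xx = (2E F_x - E E_y - F E_x)/(2D), Gamma^y_xy = (E G_x - F E_y)/(2D), Gamma^y_yy = (E G_y - 2F F_y + F G_x)/(2D); substitute and cancel common factors


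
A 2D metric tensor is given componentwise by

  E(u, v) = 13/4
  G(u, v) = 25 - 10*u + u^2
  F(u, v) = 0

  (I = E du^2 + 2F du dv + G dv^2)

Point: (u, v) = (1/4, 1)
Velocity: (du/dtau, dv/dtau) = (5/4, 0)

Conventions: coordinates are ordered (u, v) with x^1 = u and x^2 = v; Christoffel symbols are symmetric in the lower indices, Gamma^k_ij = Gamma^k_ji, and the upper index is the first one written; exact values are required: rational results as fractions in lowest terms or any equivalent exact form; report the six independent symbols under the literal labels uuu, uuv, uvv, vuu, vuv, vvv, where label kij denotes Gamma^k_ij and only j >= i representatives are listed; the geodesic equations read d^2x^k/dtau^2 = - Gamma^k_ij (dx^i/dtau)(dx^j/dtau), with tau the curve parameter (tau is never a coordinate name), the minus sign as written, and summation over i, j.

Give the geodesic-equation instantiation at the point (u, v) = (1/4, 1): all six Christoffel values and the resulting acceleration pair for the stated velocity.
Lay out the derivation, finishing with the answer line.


E = 13/4, F = 0, G = 361/16 at the point
E_u = 0, E_v = 0, F_u = 0, F_v = 0, G_u = -19/2, G_v = 0
EG - F^2 = 4693/64;  g^inv = (64/4693) * [[361/16, 0], [0, 13/4]]
first-kind symbols [ij,l] = (1/2)(d_i g_jl + d_j g_il - d_l g_ij): [uu,u] = E_u/2 = 0, [uu,v] = F_u - E_v/2 = 0, [uv,u] = E_v/2 = 0, [uv,v] = G_u/2 = -19/4, [vv,u] = F_v - G_u/2 = 19/4, [vv,v] = G_v/2 = 0
Gamma^u_ij = (G*[ij,u] - F*[ij,v])/(EG - F^2), Gamma^v_ij = (E*[ij,v] - F*[ij,u])/(EG - F^2)
Gamma_uuu = 0, Gamma_uuv = 0, Gamma_uvv = 19/13, Gamma_vuu = 0, Gamma_vuv = -4/19, Gamma_vvv = 0
d^2u/dtau^2 = -(Gamma_uuu*(5/4)^2 + 2*Gamma_uuv*(5/4)*(0) + Gamma_uvv*(0)^2) = 0
d^2v/dtau^2 = -(Gamma_vuu*(5/4)^2 + 2*Gamma_vuv*(5/4)*(0) + Gamma_vvv*(0)^2) = 0

Answer: Gamma_uuu = 0, Gamma_uuv = 0, Gamma_uvv = 19/13, Gamma_vuu = 0, Gamma_vuv = -4/19, Gamma_vvv = 0; accelerations (d^2u/dtau^2, d^2v/dtau^2) = (0, 0)


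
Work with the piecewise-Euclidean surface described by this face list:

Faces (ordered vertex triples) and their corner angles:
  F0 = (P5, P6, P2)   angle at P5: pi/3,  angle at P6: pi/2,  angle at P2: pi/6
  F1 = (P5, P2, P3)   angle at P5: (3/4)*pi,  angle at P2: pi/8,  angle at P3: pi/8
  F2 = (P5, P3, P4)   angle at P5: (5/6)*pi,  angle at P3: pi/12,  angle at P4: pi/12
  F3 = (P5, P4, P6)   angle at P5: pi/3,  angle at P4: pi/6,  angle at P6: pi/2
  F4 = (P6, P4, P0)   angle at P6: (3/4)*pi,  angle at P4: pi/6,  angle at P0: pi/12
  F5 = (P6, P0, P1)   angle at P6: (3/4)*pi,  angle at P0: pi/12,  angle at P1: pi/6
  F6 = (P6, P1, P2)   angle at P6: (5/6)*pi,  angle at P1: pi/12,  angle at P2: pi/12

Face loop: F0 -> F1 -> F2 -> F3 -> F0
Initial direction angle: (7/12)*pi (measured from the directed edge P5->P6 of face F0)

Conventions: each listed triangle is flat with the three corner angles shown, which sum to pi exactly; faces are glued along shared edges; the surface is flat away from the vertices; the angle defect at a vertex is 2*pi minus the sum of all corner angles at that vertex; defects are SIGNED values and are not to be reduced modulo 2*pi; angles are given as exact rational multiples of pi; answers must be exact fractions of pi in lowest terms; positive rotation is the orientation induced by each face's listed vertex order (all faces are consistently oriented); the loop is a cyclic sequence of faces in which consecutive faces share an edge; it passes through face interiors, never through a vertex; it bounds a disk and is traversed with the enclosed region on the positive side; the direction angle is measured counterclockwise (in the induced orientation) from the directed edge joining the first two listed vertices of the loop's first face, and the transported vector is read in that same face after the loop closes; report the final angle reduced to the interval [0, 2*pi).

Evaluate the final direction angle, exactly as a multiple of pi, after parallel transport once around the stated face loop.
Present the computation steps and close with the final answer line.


enclosed vertex P5: corner angles sum to (9/4)*pi, defect = 2*pi - (9/4)*pi = -pi/4
holonomy = initial angle + sum of enclosed defects (mod 2*pi), positive in the induced orientation
final angle = (7/12)*pi - pi/4 = pi/3 (mod 2*pi)

Answer: final direction angle = pi/3


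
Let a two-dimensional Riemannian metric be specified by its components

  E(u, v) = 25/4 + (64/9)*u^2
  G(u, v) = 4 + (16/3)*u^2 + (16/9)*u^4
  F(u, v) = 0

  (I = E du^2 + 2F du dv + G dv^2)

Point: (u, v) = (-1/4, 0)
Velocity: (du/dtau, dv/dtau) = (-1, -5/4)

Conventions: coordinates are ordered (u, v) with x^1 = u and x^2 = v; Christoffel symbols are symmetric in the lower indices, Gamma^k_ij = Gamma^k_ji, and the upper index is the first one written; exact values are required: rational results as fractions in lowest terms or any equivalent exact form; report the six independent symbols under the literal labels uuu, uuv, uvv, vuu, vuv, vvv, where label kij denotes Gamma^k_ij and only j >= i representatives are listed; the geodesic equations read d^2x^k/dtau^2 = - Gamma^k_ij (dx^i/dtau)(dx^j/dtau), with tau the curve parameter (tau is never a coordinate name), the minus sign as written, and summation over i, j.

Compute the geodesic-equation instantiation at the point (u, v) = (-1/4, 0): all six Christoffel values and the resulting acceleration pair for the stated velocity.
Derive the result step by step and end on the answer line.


E = 241/36, F = 0, G = 625/144 at the point
E_u = -32/9, E_v = 0, F_u = 0, F_v = 0, G_u = -25/9, G_v = 0
EG - F^2 = 150625/5184;  g^inv = (5184/150625) * [[625/144, 0], [0, 241/36]]
first-kind symbols [ij,l] = (1/2)(d_i g_jl + d_j g_il - d_l g_ij): [uu,u] = E_u/2 = -16/9, [uu,v] = F_u - E_v/2 = 0, [uv,u] = E_v/2 = 0, [uv,v] = G_u/2 = -25/18, [vv,u] = F_v - G_u/2 = 25/18, [vv,v] = G_v/2 = 0
Gamma^u_ij = (G*[ij,u] - F*[ij,v])/(EG - F^2), Gamma^v_ij = (E*[ij,v] - F*[ij,u])/(EG - F^2)
Gamma_uuu = -64/241, Gamma_uuv = 0, Gamma_uvv = 50/241, Gamma_vuu = 0, Gamma_vuv = -8/25, Gamma_vvv = 0
d^2u/dtau^2 = -(Gamma_uuu*(-1)^2 + 2*Gamma_uuv*(-1)*(-5/4) + Gamma_uvv*(-5/4)^2) = -113/1928
d^2v/dtau^2 = -(Gamma_vuu*(-1)^2 + 2*Gamma_vuv*(-1)*(-5/4) + Gamma_vvv*(-5/4)^2) = 4/5

Answer: Gamma_uuu = -64/241, Gamma_uuv = 0, Gamma_uvv = 50/241, Gamma_vuu = 0, Gamma_vuv = -8/25, Gamma_vvv = 0; accelerations (d^2u/dtau^2, d^2v/dtau^2) = (-113/1928, 4/5)


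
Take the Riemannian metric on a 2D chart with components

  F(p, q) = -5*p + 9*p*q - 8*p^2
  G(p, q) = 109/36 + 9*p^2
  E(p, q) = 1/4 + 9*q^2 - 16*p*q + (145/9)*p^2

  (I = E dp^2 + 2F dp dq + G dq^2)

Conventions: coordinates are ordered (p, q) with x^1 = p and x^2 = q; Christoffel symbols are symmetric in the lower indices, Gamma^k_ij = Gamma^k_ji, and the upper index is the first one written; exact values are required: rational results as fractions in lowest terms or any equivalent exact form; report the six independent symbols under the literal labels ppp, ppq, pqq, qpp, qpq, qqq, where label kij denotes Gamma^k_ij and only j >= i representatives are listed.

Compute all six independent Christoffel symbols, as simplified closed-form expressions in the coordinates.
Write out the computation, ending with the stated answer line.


E = 1/4 + 9*q^2 - 16*p*q + (145/9)*p^2; F = -5*p + 9*p*q - 8*p^2; G = 109/36 + 9*p^2
Gamma^k_ij = (1/2) g^{kl} (d_i g_jl + d_j g_il - d_l g_ij), with g^inv = (1/(EG-F^2)) [[G, -F], [-F, E]]
first partials: E_p = -16*q + (290/9)*p, E_q = 18*q - 16*p, F_p = -5 + 9*q - 16*p, F_q = 9*p, G_p = 18*p, G_q = 0
D = EG - F^2 = 109/144 + (109/4)*q^2 - (436/9)*p*q + (4217/162)*p^2 + 90*p^2*q - 80*p^3 + 81*p^4
expanded: Gamma^p_pp = (G E_p - 2F F_p + F E_q)/(2D), Gamma^p_pq = (G E_q - F G_p)/(2D), Gamma^p_qq = (2G F_q - G G_p - F G_q)/(2D), Gamma^q_pp = (2E F_p - E E_q - F E_p)/(2D), Gamma^q_pq = (E G_p - F E_q)/(2D), Gamma^q_qq = (E G_q - 2F F_q + F G_p)/(2D); substitute and cancel common factors

Answer: Gamma_ppp = (104976*p^3 - 103680*p^2 + 58320*p*q + 30820*p - 31392*q)/(104976*p^4 - 103680*p^3 + 116640*p^2*q + 33736*p^2 - 62784*p*q + 35316*q^2 + 981), Gamma_ppq = (58320*p^2 - 31392*p + 35316*q)/(104976*p^4 - 103680*p^3 + 116640*p^2*q + 33736*p^2 - 62784*p*q + 35316*q^2 + 981), Gamma_pqq = 0, Gamma_qpp = (-104976*p^2*q + 51840*p*q - 2592*p - 58320*q^2 - 1620)/(104976*p^4 - 103680*p^3 + 116640*p^2*q + 33736*p^2 - 62784*p*q + 35316*q^2 + 981), Gamma_qpq = (104976*p^3 - 51840*p^2 + 58320*p*q + 2916*p)/(104976*p^4 - 103680*p^3 + 116640*p^2*q + 33736*p^2 - 62784*p*q + 35316*q^2 + 981), Gamma_qqq = 0


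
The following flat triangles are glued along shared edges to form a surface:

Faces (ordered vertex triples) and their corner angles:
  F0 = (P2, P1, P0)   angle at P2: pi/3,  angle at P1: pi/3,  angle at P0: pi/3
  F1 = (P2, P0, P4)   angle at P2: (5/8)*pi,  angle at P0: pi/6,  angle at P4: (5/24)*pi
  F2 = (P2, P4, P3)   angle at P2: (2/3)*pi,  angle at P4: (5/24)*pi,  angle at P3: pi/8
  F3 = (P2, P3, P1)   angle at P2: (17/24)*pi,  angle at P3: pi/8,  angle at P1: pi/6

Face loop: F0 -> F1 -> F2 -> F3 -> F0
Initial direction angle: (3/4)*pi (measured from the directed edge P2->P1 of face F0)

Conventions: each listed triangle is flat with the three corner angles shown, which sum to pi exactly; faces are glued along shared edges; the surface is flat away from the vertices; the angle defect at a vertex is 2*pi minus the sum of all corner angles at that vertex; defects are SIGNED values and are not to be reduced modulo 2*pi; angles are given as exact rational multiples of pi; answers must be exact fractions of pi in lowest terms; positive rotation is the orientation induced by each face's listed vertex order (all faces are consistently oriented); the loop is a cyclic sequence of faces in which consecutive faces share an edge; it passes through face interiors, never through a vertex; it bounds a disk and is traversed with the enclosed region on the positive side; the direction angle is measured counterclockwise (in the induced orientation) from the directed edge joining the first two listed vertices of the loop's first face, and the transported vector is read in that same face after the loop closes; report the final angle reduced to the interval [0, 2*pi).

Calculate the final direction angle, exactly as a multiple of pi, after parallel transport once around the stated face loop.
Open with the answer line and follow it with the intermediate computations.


Answer: final direction angle = (5/12)*pi

enclosed vertex P2: corner angles sum to (7/3)*pi, defect = 2*pi - (7/3)*pi = -pi/3
holonomy = initial angle + sum of enclosed defects (mod 2*pi), positive in the induced orientation
final angle = (3/4)*pi - pi/3 = (5/12)*pi (mod 2*pi)


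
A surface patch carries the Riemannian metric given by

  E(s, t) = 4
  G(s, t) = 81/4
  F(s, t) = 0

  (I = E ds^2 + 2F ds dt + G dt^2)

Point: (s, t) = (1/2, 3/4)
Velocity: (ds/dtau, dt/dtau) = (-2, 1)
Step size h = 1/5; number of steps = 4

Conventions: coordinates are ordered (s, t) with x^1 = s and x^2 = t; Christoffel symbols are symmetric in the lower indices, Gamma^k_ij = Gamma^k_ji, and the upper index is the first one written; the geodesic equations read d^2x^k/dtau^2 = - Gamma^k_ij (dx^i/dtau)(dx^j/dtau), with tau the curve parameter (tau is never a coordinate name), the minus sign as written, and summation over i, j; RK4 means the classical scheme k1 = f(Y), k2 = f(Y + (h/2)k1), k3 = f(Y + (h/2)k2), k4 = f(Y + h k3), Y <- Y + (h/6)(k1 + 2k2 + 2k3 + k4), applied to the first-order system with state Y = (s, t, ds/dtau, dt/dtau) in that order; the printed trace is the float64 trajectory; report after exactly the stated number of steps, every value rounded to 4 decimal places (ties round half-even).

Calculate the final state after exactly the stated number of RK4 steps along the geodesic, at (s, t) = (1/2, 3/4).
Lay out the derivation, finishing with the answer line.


f(Y) = (ds/dtau, dt/dtau, -Gamma^s_ij Y'^i Y'^j, -Gamma^t_ij Y'^i Y'^j) with the Gammas evaluated at the stage position; h = 0.200000; intermediate values shown to 6 dp
step 0: s = 0.5000, t = 0.7500, ds/dtau = -2.0000, dt/dtau = 1.0000
step 1:
  k1: at (s, t) = (0.500000, 0.750000), (ds/dtau, dt/dtau) = (-2.000000, 1.000000); Gamma_sss = 0.000000, Gamma_sst = 0.000000, Gamma_stt = 0.000000, Gamma_tss = 0.000000, Gamma_tst = 0.000000, Gamma_ttt = 0.000000; k1 = (-2.000000, 1.000000, 0.000000, 0.000000)
  k2: at (s, t) = (0.300000, 0.850000), (ds/dtau, dt/dtau) = (-2.000000, 1.000000); Gamma_sss = 0.000000, Gamma_sst = 0.000000, Gamma_stt = 0.000000, Gamma_tss = 0.000000, Gamma_tst = 0.000000, Gamma_ttt = 0.000000; k2 = (-2.000000, 1.000000, 0.000000, 0.000000)
  k3: at (s, t) = (0.300000, 0.850000), (ds/dtau, dt/dtau) = (-2.000000, 1.000000); Gamma_sss = 0.000000, Gamma_sst = 0.000000, Gamma_stt = 0.000000, Gamma_tss = 0.000000, Gamma_tst = 0.000000, Gamma_ttt = 0.000000; k3 = (-2.000000, 1.000000, 0.000000, 0.000000)
  k4: at (s, t) = (0.100000, 0.950000), (ds/dtau, dt/dtau) = (-2.000000, 1.000000); Gamma_sss = 0.000000, Gamma_sst = 0.000000, Gamma_stt = 0.000000, Gamma_tss = 0.000000, Gamma_tst = 0.000000, Gamma_ttt = 0.000000; k4 = (-2.000000, 1.000000, 0.000000, 0.000000)
  Y <- Y + (h/6)(k1 + 2k2 + 2k3 + k4): s = 0.1000, t = 0.9500, ds/dtau = -2.0000, dt/dtau = 1.0000
step 2:
  k1: at (s, t) = (0.100000, 0.950000), (ds/dtau, dt/dtau) = (-2.000000, 1.000000); Gamma_sss = 0.000000, Gamma_sst = 0.000000, Gamma_stt = 0.000000, Gamma_tss = 0.000000, Gamma_tst = 0.000000, Gamma_ttt = 0.000000; k1 = (-2.000000, 1.000000, 0.000000, 0.000000)
  k2: at (s, t) = (-0.100000, 1.050000), (ds/dtau, dt/dtau) = (-2.000000, 1.000000); Gamma_sss = 0.000000, Gamma_sst = 0.000000, Gamma_stt = 0.000000, Gamma_tss = 0.000000, Gamma_tst = 0.000000, Gamma_ttt = 0.000000; k2 = (-2.000000, 1.000000, 0.000000, 0.000000)
  k3: at (s, t) = (-0.100000, 1.050000), (ds/dtau, dt/dtau) = (-2.000000, 1.000000); Gamma_sss = 0.000000, Gamma_sst = 0.000000, Gamma_stt = 0.000000, Gamma_tss = 0.000000, Gamma_tst = 0.000000, Gamma_ttt = 0.000000; k3 = (-2.000000, 1.000000, 0.000000, 0.000000)
  k4: at (s, t) = (-0.300000, 1.150000), (ds/dtau, dt/dtau) = (-2.000000, 1.000000); Gamma_sss = 0.000000, Gamma_sst = 0.000000, Gamma_stt = 0.000000, Gamma_tss = 0.000000, Gamma_tst = 0.000000, Gamma_ttt = 0.000000; k4 = (-2.000000, 1.000000, 0.000000, 0.000000)
  Y <- Y + (h/6)(k1 + 2k2 + 2k3 + k4): s = -0.3000, t = 1.1500, ds/dtau = -2.0000, dt/dtau = 1.0000
step 3:
  k1: at (s, t) = (-0.300000, 1.150000), (ds/dtau, dt/dtau) = (-2.000000, 1.000000); Gamma_sss = 0.000000, Gamma_sst = 0.000000, Gamma_stt = 0.000000, Gamma_tss = 0.000000, Gamma_tst = 0.000000, Gamma_ttt = 0.000000; k1 = (-2.000000, 1.000000, 0.000000, 0.000000)
  k2: at (s, t) = (-0.500000, 1.250000), (ds/dtau, dt/dtau) = (-2.000000, 1.000000); Gamma_sss = 0.000000, Gamma_sst = 0.000000, Gamma_stt = 0.000000, Gamma_tss = 0.000000, Gamma_tst = 0.000000, Gamma_ttt = 0.000000; k2 = (-2.000000, 1.000000, 0.000000, 0.000000)
  k3: at (s, t) = (-0.500000, 1.250000), (ds/dtau, dt/dtau) = (-2.000000, 1.000000); Gamma_sss = 0.000000, Gamma_sst = 0.000000, Gamma_stt = 0.000000, Gamma_tss = 0.000000, Gamma_tst = 0.000000, Gamma_ttt = 0.000000; k3 = (-2.000000, 1.000000, 0.000000, 0.000000)
  k4: at (s, t) = (-0.700000, 1.350000), (ds/dtau, dt/dtau) = (-2.000000, 1.000000); Gamma_sss = 0.000000, Gamma_sst = 0.000000, Gamma_stt = 0.000000, Gamma_tss = 0.000000, Gamma_tst = 0.000000, Gamma_ttt = 0.000000; k4 = (-2.000000, 1.000000, 0.000000, 0.000000)
  Y <- Y + (h/6)(k1 + 2k2 + 2k3 + k4): s = -0.7000, t = 1.3500, ds/dtau = -2.0000, dt/dtau = 1.0000
step 4:
  k1: at (s, t) = (-0.700000, 1.350000), (ds/dtau, dt/dtau) = (-2.000000, 1.000000); Gamma_sss = 0.000000, Gamma_sst = 0.000000, Gamma_stt = 0.000000, Gamma_tss = 0.000000, Gamma_tst = 0.000000, Gamma_ttt = 0.000000; k1 = (-2.000000, 1.000000, 0.000000, 0.000000)
  k2: at (s, t) = (-0.900000, 1.450000), (ds/dtau, dt/dtau) = (-2.000000, 1.000000); Gamma_sss = 0.000000, Gamma_sst = 0.000000, Gamma_stt = 0.000000, Gamma_tss = 0.000000, Gamma_tst = 0.000000, Gamma_ttt = 0.000000; k2 = (-2.000000, 1.000000, 0.000000, 0.000000)
  k3: at (s, t) = (-0.900000, 1.450000), (ds/dtau, dt/dtau) = (-2.000000, 1.000000); Gamma_sss = 0.000000, Gamma_sst = 0.000000, Gamma_stt = 0.000000, Gamma_tss = 0.000000, Gamma_tst = 0.000000, Gamma_ttt = 0.000000; k3 = (-2.000000, 1.000000, 0.000000, 0.000000)
  k4: at (s, t) = (-1.100000, 1.550000), (ds/dtau, dt/dtau) = (-2.000000, 1.000000); Gamma_sss = 0.000000, Gamma_sst = 0.000000, Gamma_stt = 0.000000, Gamma_tss = 0.000000, Gamma_tst = 0.000000, Gamma_ttt = 0.000000; k4 = (-2.000000, 1.000000, 0.000000, 0.000000)
  Y <- Y + (h/6)(k1 + 2k2 + 2k3 + k4): s = -1.1000, t = 1.5500, ds/dtau = -2.0000, dt/dtau = 1.0000

Answer: s = -1.1000, t = 1.5500, ds/dtau = -2.0000, dt/dtau = 1.0000


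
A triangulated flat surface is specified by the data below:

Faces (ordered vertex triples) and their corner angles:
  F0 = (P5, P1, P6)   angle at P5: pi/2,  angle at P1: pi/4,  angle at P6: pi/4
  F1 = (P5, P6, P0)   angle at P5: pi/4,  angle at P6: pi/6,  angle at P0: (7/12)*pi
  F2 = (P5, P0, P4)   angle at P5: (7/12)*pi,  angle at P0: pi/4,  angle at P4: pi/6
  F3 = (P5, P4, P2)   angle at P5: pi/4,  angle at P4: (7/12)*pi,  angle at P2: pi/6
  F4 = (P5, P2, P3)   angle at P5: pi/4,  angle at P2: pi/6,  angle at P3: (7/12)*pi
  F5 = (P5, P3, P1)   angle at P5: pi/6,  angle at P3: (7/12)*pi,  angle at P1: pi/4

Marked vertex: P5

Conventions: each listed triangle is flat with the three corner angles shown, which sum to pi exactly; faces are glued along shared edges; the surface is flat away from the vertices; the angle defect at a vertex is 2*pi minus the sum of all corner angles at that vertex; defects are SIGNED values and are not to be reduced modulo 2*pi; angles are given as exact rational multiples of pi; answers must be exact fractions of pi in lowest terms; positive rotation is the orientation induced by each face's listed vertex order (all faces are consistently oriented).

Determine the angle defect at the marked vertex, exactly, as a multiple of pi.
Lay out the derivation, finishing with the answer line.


Sum of corner angles at P5: 2*pi
defect = 2*pi - 2*pi

Answer: defect(P5) = 0


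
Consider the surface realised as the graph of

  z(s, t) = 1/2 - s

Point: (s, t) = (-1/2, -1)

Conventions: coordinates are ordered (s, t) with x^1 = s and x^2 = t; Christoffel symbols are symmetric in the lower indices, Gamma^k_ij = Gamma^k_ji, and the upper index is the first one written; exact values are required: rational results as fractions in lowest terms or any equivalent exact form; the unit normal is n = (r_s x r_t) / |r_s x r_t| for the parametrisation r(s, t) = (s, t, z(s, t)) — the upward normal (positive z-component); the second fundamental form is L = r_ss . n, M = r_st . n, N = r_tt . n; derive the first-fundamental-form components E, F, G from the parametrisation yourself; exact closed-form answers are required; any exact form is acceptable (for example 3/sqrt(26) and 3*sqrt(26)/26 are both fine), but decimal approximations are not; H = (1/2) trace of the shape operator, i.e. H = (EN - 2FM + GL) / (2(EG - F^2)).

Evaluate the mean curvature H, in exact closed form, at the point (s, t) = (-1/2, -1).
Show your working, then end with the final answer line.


z_s = -1, z_t = 0, z_ss = 0, z_st = 0, z_tt = 0
E = 2, F = 0, G = 1; answer radicand W^2 = 2
unnormalised second-form numerators: l = 0, m = 0, n = 0; L = l/sqrt(2), and similarly M = m/sqrt(W^2), N = n/sqrt(W^2)
H = (E*n - 2*F*m + G*l) / (2*(EG - F^2)*sqrt(W^2)); E*n - 2*F*m + G*l = 0, EG - F^2 = 2, so H = (0)/sqrt(2)

Answer: H = 0


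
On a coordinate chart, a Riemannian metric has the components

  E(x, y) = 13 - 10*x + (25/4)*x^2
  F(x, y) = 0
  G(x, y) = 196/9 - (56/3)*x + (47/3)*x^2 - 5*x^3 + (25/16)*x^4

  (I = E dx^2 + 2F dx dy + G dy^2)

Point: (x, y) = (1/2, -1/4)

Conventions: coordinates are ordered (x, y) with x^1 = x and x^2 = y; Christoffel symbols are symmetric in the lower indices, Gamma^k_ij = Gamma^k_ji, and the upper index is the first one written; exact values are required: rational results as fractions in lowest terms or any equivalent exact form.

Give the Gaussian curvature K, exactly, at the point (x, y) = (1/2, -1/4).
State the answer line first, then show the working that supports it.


Answer: K = -10240/165597

E = 153/16, F = 0, G = 36481/2304, EG - F^2 = 620177/4096 at the point
E_x = -15/4, E_y = 0, F_x = 0, F_y = 0, G_x = -191/32, G_y = 0
E_yy = 0, F_xy = 0, G_xx = 1009/48
The intrinsic route: Brioschi's K = (det M1 - det M2)/(EG - F^2)^2.
M1 = [[-E_yy/2 + F_xy - G_xx/2, E_x/2, F_x - E_y/2], [F_y - G_x/2, E, F], [G_y/2, F, G]] = [[-1009/96, -15/8, 0], [191/64, 153/16, 0], [0, 0, 36481/2304]]; det M1 = -295459619/196608
M2 = [[0, E_y/2, G_x/2], [E_y/2, E, F], [G_x/2, F, G]] = [[0, 0, -191/64], [0, 153/16, 0], [-191/64, 0, 36481/2304]]; det M2 = -5581593/65536
det M1 - det M2 = -34839355/24576; K = -34839355/24576 / (620177/4096)^2 = -10240/165597


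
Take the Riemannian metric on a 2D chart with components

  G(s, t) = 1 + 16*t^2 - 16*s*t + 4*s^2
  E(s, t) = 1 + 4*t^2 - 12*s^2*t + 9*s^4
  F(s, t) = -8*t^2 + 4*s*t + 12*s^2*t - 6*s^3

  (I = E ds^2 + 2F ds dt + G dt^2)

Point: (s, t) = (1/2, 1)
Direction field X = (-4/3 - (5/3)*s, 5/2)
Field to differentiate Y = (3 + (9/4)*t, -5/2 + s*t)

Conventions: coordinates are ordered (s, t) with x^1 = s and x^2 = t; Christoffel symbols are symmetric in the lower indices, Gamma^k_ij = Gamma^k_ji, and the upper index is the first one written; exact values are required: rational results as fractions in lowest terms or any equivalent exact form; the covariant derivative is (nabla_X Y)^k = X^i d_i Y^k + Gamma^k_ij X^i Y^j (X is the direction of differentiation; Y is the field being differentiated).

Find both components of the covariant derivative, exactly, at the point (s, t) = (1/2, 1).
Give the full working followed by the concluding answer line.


E = 41/16, F = -15/4, G = 10 at the point
E_s = -15/2, E_t = 5, F_s = 23/2, F_t = -11, G_s = -12, G_t = 24
EG - F^2 = 185/16;  g^inv = (16/185) * [[10, 15/4], [15/4, 41/16]]
first-kind symbols [ij,l] = (1/2)(d_i g_jl + d_j g_il - d_l g_ij): [ss,s] = E_s/2 = -15/4, [ss,t] = F_s - E_t/2 = 9, [st,s] = E_t/2 = 5/2, [st,t] = G_s/2 = -6, [tt,s] = F_t - G_s/2 = -5, [tt,t] = G_t/2 = 12
Gamma^s_ij = (G*[ij,s] - F*[ij,t])/(EG - F^2), Gamma^t_ij = (E*[ij,t] - F*[ij,s])/(EG - F^2)
Gamma_sss = -12/37, Gamma_sst = 8/37, Gamma_stt = -16/37, Gamma_tss = 144/185, Gamma_tst = -96/185, Gamma_ttt = 192/185
X = (-13/6, 5/2), Y = (21/4, -2) at the point

Answer: (nabla_X Y)^s = 13543/888, (nabla_X Y)^t = -53323/2220


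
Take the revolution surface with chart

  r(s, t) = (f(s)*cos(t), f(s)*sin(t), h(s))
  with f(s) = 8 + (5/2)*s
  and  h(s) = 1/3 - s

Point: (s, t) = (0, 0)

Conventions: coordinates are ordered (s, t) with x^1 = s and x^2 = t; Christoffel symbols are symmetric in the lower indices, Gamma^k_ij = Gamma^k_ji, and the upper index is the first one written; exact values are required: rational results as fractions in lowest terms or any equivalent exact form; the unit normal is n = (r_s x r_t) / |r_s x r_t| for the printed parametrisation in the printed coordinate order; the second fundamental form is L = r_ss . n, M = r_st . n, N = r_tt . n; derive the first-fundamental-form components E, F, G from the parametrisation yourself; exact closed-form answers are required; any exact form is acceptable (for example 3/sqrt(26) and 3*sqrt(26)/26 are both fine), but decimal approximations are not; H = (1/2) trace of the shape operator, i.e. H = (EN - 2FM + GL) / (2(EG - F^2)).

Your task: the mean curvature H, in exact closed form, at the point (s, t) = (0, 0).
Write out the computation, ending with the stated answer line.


f = 8, f' = 5/2, f'' = 0, h' = -1, h'' = 0
E = 29/4, F = 0, G = 64; answer radicand W^2 = 29/4
unnormalised second-form numerators: l = 0, m = 0, n = -8; L = l/sqrt(29/4), and similarly M = m/sqrt(W^2), N = n/sqrt(W^2)
H = (E*n - 2*F*m + G*l) / (2*(EG - F^2)*sqrt(W^2)); E*n - 2*F*m + G*l = -58, EG - F^2 = 464, so H = (-1/16)/sqrt(29/4)

Answer: H = -sqrt(29)/232


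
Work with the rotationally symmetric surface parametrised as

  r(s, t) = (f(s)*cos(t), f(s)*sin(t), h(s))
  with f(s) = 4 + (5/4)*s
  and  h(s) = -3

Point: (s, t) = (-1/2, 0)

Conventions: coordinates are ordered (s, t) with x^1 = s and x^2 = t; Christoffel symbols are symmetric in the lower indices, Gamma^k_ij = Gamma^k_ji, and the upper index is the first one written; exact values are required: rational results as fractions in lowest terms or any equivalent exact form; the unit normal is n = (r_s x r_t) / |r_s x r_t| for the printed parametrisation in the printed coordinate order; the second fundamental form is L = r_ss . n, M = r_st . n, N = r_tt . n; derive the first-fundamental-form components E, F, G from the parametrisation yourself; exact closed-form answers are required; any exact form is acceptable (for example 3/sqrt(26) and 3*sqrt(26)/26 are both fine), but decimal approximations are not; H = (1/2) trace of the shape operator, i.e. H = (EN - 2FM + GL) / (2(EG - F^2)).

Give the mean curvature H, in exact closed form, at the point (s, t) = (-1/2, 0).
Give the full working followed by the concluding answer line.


f = 27/8, f' = 5/4, f'' = 0, h' = 0, h'' = 0
E = 25/16, F = 0, G = 729/64; answer radicand W^2 = 25/16
unnormalised second-form numerators: l = 0, m = 0, n = 0; L = l/sqrt(25/16), and similarly M = m/sqrt(W^2), N = n/sqrt(W^2)
H = (E*n - 2*F*m + G*l) / (2*(EG - F^2)*sqrt(W^2)); E*n - 2*F*m + G*l = 0, EG - F^2 = 18225/1024, so H = (0)/sqrt(25/16)

Answer: H = 0


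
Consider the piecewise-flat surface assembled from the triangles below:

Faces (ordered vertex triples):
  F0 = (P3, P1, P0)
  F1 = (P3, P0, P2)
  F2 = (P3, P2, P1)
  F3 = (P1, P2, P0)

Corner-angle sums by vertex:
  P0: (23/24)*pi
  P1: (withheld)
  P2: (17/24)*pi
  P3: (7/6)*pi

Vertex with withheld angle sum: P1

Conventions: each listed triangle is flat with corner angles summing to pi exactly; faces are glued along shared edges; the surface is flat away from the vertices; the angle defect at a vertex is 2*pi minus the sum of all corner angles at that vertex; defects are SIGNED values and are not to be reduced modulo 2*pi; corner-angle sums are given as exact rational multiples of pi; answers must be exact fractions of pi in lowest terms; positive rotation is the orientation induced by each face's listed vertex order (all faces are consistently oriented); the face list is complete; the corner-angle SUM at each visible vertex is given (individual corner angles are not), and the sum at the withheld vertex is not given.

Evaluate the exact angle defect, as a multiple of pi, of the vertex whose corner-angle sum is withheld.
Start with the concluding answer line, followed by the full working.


Answer: defect(P1) = (5/6)*pi

V = 4, E = 6, F = 4; chi = V - E + F = 2
Gauss-Bonnet: total defect = 2*pi*chi = 4*pi; visible defects sum to (19/6)*pi


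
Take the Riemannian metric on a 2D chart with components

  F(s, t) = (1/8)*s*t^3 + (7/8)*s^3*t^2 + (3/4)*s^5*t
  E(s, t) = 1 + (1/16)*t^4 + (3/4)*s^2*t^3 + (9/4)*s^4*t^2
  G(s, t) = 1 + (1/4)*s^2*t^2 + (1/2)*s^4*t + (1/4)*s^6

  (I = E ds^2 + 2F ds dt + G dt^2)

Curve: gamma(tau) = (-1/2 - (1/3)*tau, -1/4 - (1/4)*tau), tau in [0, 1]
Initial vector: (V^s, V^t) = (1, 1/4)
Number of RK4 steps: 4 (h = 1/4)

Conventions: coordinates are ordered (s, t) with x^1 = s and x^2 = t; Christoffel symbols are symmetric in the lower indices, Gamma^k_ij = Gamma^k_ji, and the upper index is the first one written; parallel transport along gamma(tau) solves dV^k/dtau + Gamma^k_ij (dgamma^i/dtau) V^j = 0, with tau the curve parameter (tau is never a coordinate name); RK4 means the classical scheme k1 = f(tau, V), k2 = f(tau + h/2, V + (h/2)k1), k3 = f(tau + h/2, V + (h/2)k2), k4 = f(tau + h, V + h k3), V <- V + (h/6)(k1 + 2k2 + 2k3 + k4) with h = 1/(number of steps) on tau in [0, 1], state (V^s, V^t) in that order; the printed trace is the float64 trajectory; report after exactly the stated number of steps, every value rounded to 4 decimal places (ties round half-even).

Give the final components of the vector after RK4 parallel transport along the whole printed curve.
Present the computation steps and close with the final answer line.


gamma'(tau) = (-1/3, -1/4); f(tau, V)^k = -Gamma^k_ij(gamma(tau)) gamma'^i(tau) V^j; h = 1/4; intermediate values shown to 6 dp
curve data and Christoffel symbols at the stage parameters:
  tau = 0.000000: gamma = (-0.500000, -0.250000), gamma' = (-0.333333, -0.250000); Gamma_sss = -0.029119, Gamma_sst = -0.019413, Gamma_stt = 0.019413, Gamma_tss = 0.000000, Gamma_tst = 0.000000, Gamma_ttt = 0.000000
  tau = 0.125000: gamma = (-0.541667, -0.281250), gamma' = (-0.333333, -0.250000); Gamma_sss = -0.047024, Gamma_sst = -0.030813, Gamma_stt = 0.027866, Gamma_tss = -0.001488, Gamma_tst = -0.000975, Gamma_ttt = 0.000882
  tau = 0.250000: gamma = (-0.583333, -0.312500), gamma' = (-0.333333, -0.250000); Gamma_sss = -0.072549, Gamma_sst = -0.046984, Gamma_stt = 0.038693, Gamma_tss = -0.004351, Gamma_tst = -0.002818, Gamma_ttt = 0.002321
  tau = 0.375000: gamma = (-0.625000, -0.343750), gamma' = (-0.333333, -0.250000); Gamma_sss = -0.107578, Gamma_sst = -0.069111, Gamma_stt = 0.052159, Gamma_tss = -0.009169, Gamma_tst = -0.005890, Gamma_ttt = 0.004445
  tau = 0.500000: gamma = (-0.666667, -0.375000), gamma' = (-0.333333, -0.250000); Gamma_sss = -0.153945, Gamma_sst = -0.098353, Gamma_stt = 0.068420, Gamma_tss = -0.016587, Gamma_tst = -0.010597, Gamma_ttt = 0.007372
  tau = 0.625000: gamma = (-0.708333, -0.406250), gamma' = (-0.333333, -0.250000); Gamma_sss = -0.213170, Gamma_sst = -0.135683, Gamma_stt = 0.087454, Gamma_tss = -0.027257, Gamma_tst = -0.017349, Gamma_ttt = 0.011182
  tau = 0.750000: gamma = (-0.750000, -0.437500), gamma' = (-0.333333, -0.250000); Gamma_sss = -0.286106, Gamma_sst = -0.181655, Gamma_stt = 0.108993, Gamma_tss = -0.041742, Gamma_tst = -0.026503, Gamma_ttt = 0.015902
  tau = 0.875000: gamma = (-0.791667, -0.468750), gamma' = (-0.333333, -0.250000); Gamma_sss = -0.372548, Gamma_sst = -0.236165, Gamma_stt = 0.132462, Gamma_tss = -0.060397, Gamma_tst = -0.038287, Gamma_ttt = 0.021475
  tau = 1.000000: gamma = (-0.833333, -0.500000), gamma' = (-0.333333, -0.250000); Gamma_sss = -0.470903, Gamma_sst = -0.298239, Gamma_stt = 0.156968, Gamma_tss = -0.083240, Gamma_tst = -0.052719, Gamma_ttt = 0.027747
step 0: V^s = 1.0000, V^t = 0.2500
step 1: k1 = (-0.014964, 0.000000), k2 = (-0.024160, -0.000765), k3 = (-0.024133, -0.000764), k4 = (-0.037208, -0.002231); V <- V + (h/6)(k1 + 2k2 + 2k3 + k4): V^s = 0.9938, V^t = 0.2498
step 2: k1 = (-0.037202, -0.002231), k2 = (-0.055055, -0.004692), k3 = (-0.054933, -0.004682), k4 = (-0.078288, -0.008435); V <- V + (h/6)(k1 + 2k2 + 2k3 + k4): V^s = 0.9798, V^t = 0.2486
step 3: k1 = (-0.078269, -0.008433), k2 = (-0.107615, -0.013760), k3 = (-0.107214, -0.013709), k4 = (-0.142332, -0.020766); V <- V + (h/6)(k1 + 2k2 + 2k3 + k4): V^s = 0.9527, V^t = 0.2450
step 4: k1 = (-0.142289, -0.020759), k2 = (-0.182362, -0.029564), k3 = (-0.181394, -0.029407), k4 = (-0.224386, -0.039664); V <- V + (h/6)(k1 + 2k2 + 2k3 + k4): V^s = 0.9071, V^t = 0.2376

Answer: V^s = 0.9071, V^t = 0.2376


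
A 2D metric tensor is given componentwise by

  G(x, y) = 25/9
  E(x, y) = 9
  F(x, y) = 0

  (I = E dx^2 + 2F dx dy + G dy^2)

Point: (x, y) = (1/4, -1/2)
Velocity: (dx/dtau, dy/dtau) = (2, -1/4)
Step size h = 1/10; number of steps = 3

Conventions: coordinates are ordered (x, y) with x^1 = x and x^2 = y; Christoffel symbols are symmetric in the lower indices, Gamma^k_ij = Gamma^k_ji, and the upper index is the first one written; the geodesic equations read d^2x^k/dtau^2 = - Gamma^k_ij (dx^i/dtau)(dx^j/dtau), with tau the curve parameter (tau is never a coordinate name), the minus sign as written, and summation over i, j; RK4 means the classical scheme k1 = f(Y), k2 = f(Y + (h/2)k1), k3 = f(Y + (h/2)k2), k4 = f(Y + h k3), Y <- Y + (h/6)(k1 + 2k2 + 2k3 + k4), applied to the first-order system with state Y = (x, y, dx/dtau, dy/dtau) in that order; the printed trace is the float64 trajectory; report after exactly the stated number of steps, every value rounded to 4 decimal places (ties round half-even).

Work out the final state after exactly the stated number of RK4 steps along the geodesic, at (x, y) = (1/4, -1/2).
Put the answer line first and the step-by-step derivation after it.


Answer: x = 0.8500, y = -0.5750, dx/dtau = 2.0000, dy/dtau = -0.2500

f(Y) = (dx/dtau, dy/dtau, -Gamma^x_ij Y'^i Y'^j, -Gamma^y_ij Y'^i Y'^j) with the Gammas evaluated at the stage position; h = 0.100000; intermediate values shown to 6 dp
step 0: x = 0.2500, y = -0.5000, dx/dtau = 2.0000, dy/dtau = -0.2500
step 1:
  k1: at (x, y) = (0.250000, -0.500000), (dx/dtau, dy/dtau) = (2.000000, -0.250000); Gamma_xxx = 0.000000, Gamma_xxy = 0.000000, Gamma_xyy = 0.000000, Gamma_yxx = 0.000000, Gamma_yxy = 0.000000, Gamma_yyy = 0.000000; k1 = (2.000000, -0.250000, 0.000000, 0.000000)
  k2: at (x, y) = (0.350000, -0.512500), (dx/dtau, dy/dtau) = (2.000000, -0.250000); Gamma_xxx = 0.000000, Gamma_xxy = 0.000000, Gamma_xyy = 0.000000, Gamma_yxx = 0.000000, Gamma_yxy = 0.000000, Gamma_yyy = 0.000000; k2 = (2.000000, -0.250000, 0.000000, 0.000000)
  k3: at (x, y) = (0.350000, -0.512500), (dx/dtau, dy/dtau) = (2.000000, -0.250000); Gamma_xxx = 0.000000, Gamma_xxy = 0.000000, Gamma_xyy = 0.000000, Gamma_yxx = 0.000000, Gamma_yxy = 0.000000, Gamma_yyy = 0.000000; k3 = (2.000000, -0.250000, 0.000000, 0.000000)
  k4: at (x, y) = (0.450000, -0.525000), (dx/dtau, dy/dtau) = (2.000000, -0.250000); Gamma_xxx = 0.000000, Gamma_xxy = 0.000000, Gamma_xyy = 0.000000, Gamma_yxx = 0.000000, Gamma_yxy = 0.000000, Gamma_yyy = 0.000000; k4 = (2.000000, -0.250000, 0.000000, 0.000000)
  Y <- Y + (h/6)(k1 + 2k2 + 2k3 + k4): x = 0.4500, y = -0.5250, dx/dtau = 2.0000, dy/dtau = -0.2500
step 2:
  k1: at (x, y) = (0.450000, -0.525000), (dx/dtau, dy/dtau) = (2.000000, -0.250000); Gamma_xxx = 0.000000, Gamma_xxy = 0.000000, Gamma_xyy = 0.000000, Gamma_yxx = 0.000000, Gamma_yxy = 0.000000, Gamma_yyy = 0.000000; k1 = (2.000000, -0.250000, 0.000000, 0.000000)
  k2: at (x, y) = (0.550000, -0.537500), (dx/dtau, dy/dtau) = (2.000000, -0.250000); Gamma_xxx = 0.000000, Gamma_xxy = 0.000000, Gamma_xyy = 0.000000, Gamma_yxx = 0.000000, Gamma_yxy = 0.000000, Gamma_yyy = 0.000000; k2 = (2.000000, -0.250000, 0.000000, 0.000000)
  k3: at (x, y) = (0.550000, -0.537500), (dx/dtau, dy/dtau) = (2.000000, -0.250000); Gamma_xxx = 0.000000, Gamma_xxy = 0.000000, Gamma_xyy = 0.000000, Gamma_yxx = 0.000000, Gamma_yxy = 0.000000, Gamma_yyy = 0.000000; k3 = (2.000000, -0.250000, 0.000000, 0.000000)
  k4: at (x, y) = (0.650000, -0.550000), (dx/dtau, dy/dtau) = (2.000000, -0.250000); Gamma_xxx = 0.000000, Gamma_xxy = 0.000000, Gamma_xyy = 0.000000, Gamma_yxx = 0.000000, Gamma_yxy = 0.000000, Gamma_yyy = 0.000000; k4 = (2.000000, -0.250000, 0.000000, 0.000000)
  Y <- Y + (h/6)(k1 + 2k2 + 2k3 + k4): x = 0.6500, y = -0.5500, dx/dtau = 2.0000, dy/dtau = -0.2500
step 3:
  k1: at (x, y) = (0.650000, -0.550000), (dx/dtau, dy/dtau) = (2.000000, -0.250000); Gamma_xxx = 0.000000, Gamma_xxy = 0.000000, Gamma_xyy = 0.000000, Gamma_yxx = 0.000000, Gamma_yxy = 0.000000, Gamma_yyy = 0.000000; k1 = (2.000000, -0.250000, 0.000000, 0.000000)
  k2: at (x, y) = (0.750000, -0.562500), (dx/dtau, dy/dtau) = (2.000000, -0.250000); Gamma_xxx = 0.000000, Gamma_xxy = 0.000000, Gamma_xyy = 0.000000, Gamma_yxx = 0.000000, Gamma_yxy = 0.000000, Gamma_yyy = 0.000000; k2 = (2.000000, -0.250000, 0.000000, 0.000000)
  k3: at (x, y) = (0.750000, -0.562500), (dx/dtau, dy/dtau) = (2.000000, -0.250000); Gamma_xxx = 0.000000, Gamma_xxy = 0.000000, Gamma_xyy = 0.000000, Gamma_yxx = 0.000000, Gamma_yxy = 0.000000, Gamma_yyy = 0.000000; k3 = (2.000000, -0.250000, 0.000000, 0.000000)
  k4: at (x, y) = (0.850000, -0.575000), (dx/dtau, dy/dtau) = (2.000000, -0.250000); Gamma_xxx = 0.000000, Gamma_xxy = 0.000000, Gamma_xyy = 0.000000, Gamma_yxx = 0.000000, Gamma_yxy = 0.000000, Gamma_yyy = 0.000000; k4 = (2.000000, -0.250000, 0.000000, 0.000000)
  Y <- Y + (h/6)(k1 + 2k2 + 2k3 + k4): x = 0.8500, y = -0.5750, dx/dtau = 2.0000, dy/dtau = -0.2500
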